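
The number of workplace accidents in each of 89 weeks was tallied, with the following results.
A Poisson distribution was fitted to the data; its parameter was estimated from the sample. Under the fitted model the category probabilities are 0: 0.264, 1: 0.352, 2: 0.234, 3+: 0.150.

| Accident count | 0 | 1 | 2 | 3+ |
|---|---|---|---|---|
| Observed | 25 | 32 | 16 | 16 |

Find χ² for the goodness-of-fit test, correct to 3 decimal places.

1.755

Expected counts E_i = n·p_i: 89×0.264 = 23.496, 89×0.352 = 31.328, 89×0.234 = 20.826, 89×0.150 = 13.35.
cat         O        E   (O−E)²/E
0          25   23.496     0.0963
1          32   31.328     0.0144
2          16   20.826     1.1183
3+         16    13.35     0.5260
Sum = 1.755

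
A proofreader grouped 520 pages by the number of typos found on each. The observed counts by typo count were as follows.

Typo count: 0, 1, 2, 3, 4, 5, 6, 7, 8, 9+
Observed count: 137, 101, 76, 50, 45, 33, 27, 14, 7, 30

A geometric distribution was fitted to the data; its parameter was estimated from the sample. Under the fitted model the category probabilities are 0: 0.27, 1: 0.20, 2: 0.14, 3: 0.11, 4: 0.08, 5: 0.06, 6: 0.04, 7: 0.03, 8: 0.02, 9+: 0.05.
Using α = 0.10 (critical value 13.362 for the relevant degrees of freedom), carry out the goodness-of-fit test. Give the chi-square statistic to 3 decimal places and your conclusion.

Expected counts E_i = n·p_i: 520×0.27 = 140.4, 520×0.20 = 104, 520×0.14 = 72.8, 520×0.11 = 57.2, 520×0.08 = 41.6, 520×0.06 = 31.2, 520×0.04 = 20.8, 520×0.03 = 15.6, 520×0.02 = 10.4, 520×0.05 = 26.
cat         O        E   (O−E)²/E
0         137    140.4     0.0823
1         101      104     0.0865
2          76     72.8     0.1407
3          50     57.2     0.9063
4          45     41.6     0.2779
5          33     31.2     0.1038
6          27     20.8     1.8481
7          14     15.6     0.1641
8           7     10.4     1.1115
9+         30       26     0.6154
Sum = 5.337
df = 8. Since 5.337 < 13.362, we do not reject H₀.

5.337; do not reject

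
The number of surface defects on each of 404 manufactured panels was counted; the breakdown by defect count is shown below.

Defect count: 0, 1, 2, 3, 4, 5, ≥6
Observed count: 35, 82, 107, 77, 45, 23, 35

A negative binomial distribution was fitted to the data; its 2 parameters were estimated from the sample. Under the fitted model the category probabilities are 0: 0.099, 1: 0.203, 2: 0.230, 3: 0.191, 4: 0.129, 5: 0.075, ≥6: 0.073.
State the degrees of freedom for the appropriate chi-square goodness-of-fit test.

4

There are k = 7 categories and 2 parameters estimated from the data, so df = 7 − 1 − 2 = 4.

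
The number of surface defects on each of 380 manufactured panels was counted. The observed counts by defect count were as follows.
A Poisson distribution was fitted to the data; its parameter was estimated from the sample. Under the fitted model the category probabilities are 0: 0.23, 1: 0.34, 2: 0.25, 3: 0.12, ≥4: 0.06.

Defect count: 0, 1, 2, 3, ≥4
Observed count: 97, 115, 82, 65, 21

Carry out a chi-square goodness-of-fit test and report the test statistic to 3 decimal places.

12.790

Expected counts E_i = n·p_i: 380×0.23 = 87.4, 380×0.34 = 129.2, 380×0.25 = 95, 380×0.12 = 45.6, 380×0.06 = 22.8.
cat         O        E   (O−E)²/E
0          97     87.4     1.0545
1         115    129.2     1.5607
2          82       95     1.7789
3          65     45.6     8.2535
≥4         21     22.8     0.1421
Sum = 12.790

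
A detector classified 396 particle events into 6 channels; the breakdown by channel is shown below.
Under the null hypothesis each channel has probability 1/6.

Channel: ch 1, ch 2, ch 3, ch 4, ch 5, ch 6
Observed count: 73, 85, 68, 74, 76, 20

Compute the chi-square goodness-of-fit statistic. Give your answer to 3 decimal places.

Under H₀ each category has probability 1/6, so each expected count is 396/6 = 66.
ch 1: (73 − 66)²/66 = 49/66 = 0.7424
ch 2: (85 − 66)²/66 = 361/66 = 5.4697
ch 3: (68 − 66)²/66 = 4/66 = 0.0606
ch 4: (74 − 66)²/66 = 64/66 = 0.9697
ch 5: (76 − 66)²/66 = 100/66 = 1.5152
ch 6: (20 − 66)²/66 = 2116/66 = 32.0606
Sum = 40.818

40.818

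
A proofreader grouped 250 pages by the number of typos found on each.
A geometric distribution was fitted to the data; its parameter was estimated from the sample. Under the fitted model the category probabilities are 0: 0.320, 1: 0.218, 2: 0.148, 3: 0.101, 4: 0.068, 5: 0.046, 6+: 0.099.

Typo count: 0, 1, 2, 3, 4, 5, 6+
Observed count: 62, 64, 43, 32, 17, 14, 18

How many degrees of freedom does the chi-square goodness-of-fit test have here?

5

There are k = 7 categories and 1 parameter estimated from the data, so df = 7 − 1 − 1 = 5.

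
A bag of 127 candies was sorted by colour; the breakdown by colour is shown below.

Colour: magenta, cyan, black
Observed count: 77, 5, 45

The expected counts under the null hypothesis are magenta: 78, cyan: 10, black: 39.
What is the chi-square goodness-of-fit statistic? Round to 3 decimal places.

3.436

magenta: (77 − 78)²/78 = 1/78 = 0.0128
cyan: (5 − 10)²/10 = 25/10 = 2.5000
black: (45 − 39)²/39 = 36/39 = 0.9231
Sum = 3.436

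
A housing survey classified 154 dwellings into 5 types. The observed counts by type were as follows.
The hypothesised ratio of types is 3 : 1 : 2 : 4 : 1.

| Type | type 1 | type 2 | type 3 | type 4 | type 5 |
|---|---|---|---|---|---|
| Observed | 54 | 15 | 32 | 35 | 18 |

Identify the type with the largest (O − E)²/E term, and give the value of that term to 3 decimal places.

Ratio total = 11. Expected counts: 154×3/11 = 42, 154×1/11 = 14, 154×2/11 = 28, 154×4/11 = 56, 154×1/11 = 14.
cat         O        E   (O−E)²/E
type 1     54       42     3.4286
type 2     15       14     0.0714
type 3     32       28     0.5714
type 4     35       56     7.8750
type 5     18       14     1.1429
The largest term is for type 4: 7.875.

type 4, 7.875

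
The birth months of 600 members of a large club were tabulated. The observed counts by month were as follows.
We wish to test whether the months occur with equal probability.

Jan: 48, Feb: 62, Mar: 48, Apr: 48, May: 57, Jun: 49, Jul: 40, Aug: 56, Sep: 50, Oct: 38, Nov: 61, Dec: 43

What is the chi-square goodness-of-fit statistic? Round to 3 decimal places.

13.120

Expected count for each of the 12 categories: 600/12 = 50.
χ² = (48−50)²/50 + (62−50)²/50 + (48−50)²/50 + (48−50)²/50 + (57−50)²/50 + (49−50)²/50 + (40−50)²/50 + (56−50)²/50 + (50−50)²/50 + (38−50)²/50 + (61−50)²/50 + (43−50)²/50
   = 0.0800 + 2.8800 + 0.0800 + 0.0800 + 0.9800 + 0.0200 + 2.0000 + 0.7200 + 0.0000 + 2.8800 + 2.4200 + 0.9800
Sum = 13.120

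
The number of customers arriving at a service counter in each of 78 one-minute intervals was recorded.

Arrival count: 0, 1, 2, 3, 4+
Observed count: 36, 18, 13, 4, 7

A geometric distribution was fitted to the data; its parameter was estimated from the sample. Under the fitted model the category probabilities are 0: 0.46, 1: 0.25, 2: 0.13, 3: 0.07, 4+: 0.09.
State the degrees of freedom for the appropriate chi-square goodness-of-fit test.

3

There are k = 5 categories and 1 parameter estimated from the data, so df = 5 − 1 − 1 = 3.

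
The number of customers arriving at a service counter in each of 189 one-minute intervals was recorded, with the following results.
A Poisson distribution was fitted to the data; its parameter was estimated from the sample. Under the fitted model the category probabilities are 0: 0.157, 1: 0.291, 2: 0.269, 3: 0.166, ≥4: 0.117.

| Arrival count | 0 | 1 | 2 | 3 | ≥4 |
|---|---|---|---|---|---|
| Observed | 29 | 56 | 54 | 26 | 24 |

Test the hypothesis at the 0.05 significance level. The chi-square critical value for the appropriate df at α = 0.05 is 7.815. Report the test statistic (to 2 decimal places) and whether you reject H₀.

1.31; do not reject

Expected counts E_i = n·p_i: 189×0.157 = 29.673, 189×0.291 = 54.999, 189×0.269 = 50.841, 189×0.166 = 31.374, 189×0.117 = 22.113.
cat         O        E   (O−E)²/E
0          29   29.673      0.015
1          56   54.999      0.018
2          54   50.841      0.196
3          26   31.374      0.921
≥4         24   22.113      0.161
Sum = 1.31
df = 3. Since 1.31 < 7.815, we do not reject H₀.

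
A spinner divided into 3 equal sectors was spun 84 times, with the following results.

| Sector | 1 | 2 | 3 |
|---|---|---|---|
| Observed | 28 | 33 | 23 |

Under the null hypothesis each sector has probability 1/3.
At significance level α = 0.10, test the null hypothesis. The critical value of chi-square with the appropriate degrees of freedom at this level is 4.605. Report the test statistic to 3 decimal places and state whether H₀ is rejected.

1.786; do not reject

Under H₀ each category has probability 1/3, so each expected count is 84/3 = 28.
1: (28 − 28)²/28 = 0/28 = 0.0000
2: (33 − 28)²/28 = 25/28 = 0.8929
3: (23 − 28)²/28 = 25/28 = 0.8929
Sum = 1.786
df = 2. Since 1.786 < 4.605, we do not reject H₀.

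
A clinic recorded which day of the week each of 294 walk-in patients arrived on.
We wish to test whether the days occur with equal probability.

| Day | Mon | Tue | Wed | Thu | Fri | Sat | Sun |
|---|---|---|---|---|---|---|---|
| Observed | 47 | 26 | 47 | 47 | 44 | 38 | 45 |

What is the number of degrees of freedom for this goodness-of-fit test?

There are k = 7 categories and no parameters were estimated from the data, so df = 7 − 1 = 6.

6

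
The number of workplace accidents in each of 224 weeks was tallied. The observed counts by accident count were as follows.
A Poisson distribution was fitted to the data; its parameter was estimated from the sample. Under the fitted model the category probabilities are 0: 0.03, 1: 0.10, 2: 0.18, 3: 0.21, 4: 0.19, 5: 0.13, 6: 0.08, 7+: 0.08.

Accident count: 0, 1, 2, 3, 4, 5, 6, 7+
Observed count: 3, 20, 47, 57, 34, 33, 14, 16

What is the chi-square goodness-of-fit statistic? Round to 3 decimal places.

Expected counts E_i = n·p_i: 224×0.03 = 6.72, 224×0.10 = 22.4, 224×0.18 = 40.32, 224×0.21 = 47.04, 224×0.19 = 42.56, 224×0.13 = 29.12, 224×0.08 = 17.92, 224×0.08 = 17.92.
0: (3 − 6.72)²/6.72 = 13.8384/6.72 = 2.0593
1: (20 − 22.4)²/22.4 = 5.76/22.4 = 0.2571
2: (47 − 40.32)²/40.32 = 44.6224/40.32 = 1.1067
3: (57 − 47.04)²/47.04 = 99.2016/47.04 = 2.1089
4: (34 − 42.56)²/42.56 = 73.2736/42.56 = 1.7217
5: (33 − 29.12)²/29.12 = 15.0544/29.12 = 0.5170
6: (14 − 17.92)²/17.92 = 15.3664/17.92 = 0.8575
7+: (16 − 17.92)²/17.92 = 3.6864/17.92 = 0.2057
Sum = 8.834

8.834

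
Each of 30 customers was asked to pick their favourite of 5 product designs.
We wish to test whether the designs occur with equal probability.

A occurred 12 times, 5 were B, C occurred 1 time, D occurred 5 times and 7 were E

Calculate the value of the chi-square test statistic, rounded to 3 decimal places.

10.667

Under H₀ each category has probability 1/5, so each expected count is 30/5 = 6.
χ² = (12−6)²/6 + (5−6)²/6 + (1−6)²/6 + (5−6)²/6 + (7−6)²/6
   = 6.0000 + 0.1667 + 4.1667 + 0.1667 + 0.1667
Sum = 10.667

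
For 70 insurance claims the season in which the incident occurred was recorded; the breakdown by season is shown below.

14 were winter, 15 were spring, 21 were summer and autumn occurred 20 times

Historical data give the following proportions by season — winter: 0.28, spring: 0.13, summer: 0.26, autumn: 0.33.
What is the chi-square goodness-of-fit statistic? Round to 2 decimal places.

6.27

Expected counts E_i = n·p_i: 70×0.28 = 19.6, 70×0.13 = 9.1, 70×0.26 = 18.2, 70×0.33 = 23.1.
cat         O        E   (O−E)²/E
winter     14     19.6      1.600
spring     15      9.1      3.825
summer     21     18.2      0.431
autumn     20     23.1      0.416
Sum = 6.27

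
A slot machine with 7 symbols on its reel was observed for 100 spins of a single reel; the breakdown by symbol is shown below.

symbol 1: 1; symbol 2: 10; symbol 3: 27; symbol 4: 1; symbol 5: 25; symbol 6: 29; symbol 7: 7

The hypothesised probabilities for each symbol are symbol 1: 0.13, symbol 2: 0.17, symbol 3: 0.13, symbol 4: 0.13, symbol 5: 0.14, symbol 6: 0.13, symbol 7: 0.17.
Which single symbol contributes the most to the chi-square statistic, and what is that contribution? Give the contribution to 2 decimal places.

Expected counts E_i = n·p_i: 100×0.13 = 13, 100×0.17 = 17, 100×0.13 = 13, 100×0.13 = 13, 100×0.14 = 14, 100×0.13 = 13, 100×0.17 = 17.
cat           O        E   (O−E)²/E
symbol 1      1       13     11.077
symbol 2     10       17      2.882
symbol 3     27       13     15.077
symbol 4      1       13     11.077
symbol 5     25       14      8.643
symbol 6     29       13     19.692
symbol 7      7       17      5.882
The largest term is for symbol 6: 19.69.

symbol 6, 19.69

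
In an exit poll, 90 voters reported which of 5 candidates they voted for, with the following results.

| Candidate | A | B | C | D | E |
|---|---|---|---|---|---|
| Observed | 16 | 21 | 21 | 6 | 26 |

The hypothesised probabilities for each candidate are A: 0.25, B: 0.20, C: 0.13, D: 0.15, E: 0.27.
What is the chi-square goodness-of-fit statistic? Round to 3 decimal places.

14.056

Expected counts E_i = n·p_i: 90×0.25 = 22.5, 90×0.20 = 18, 90×0.13 = 11.7, 90×0.15 = 13.5, 90×0.27 = 24.3.
A: (16 − 22.5)²/22.5 = 42.25/22.5 = 1.8778
B: (21 − 18)²/18 = 9/18 = 0.5000
C: (21 − 11.7)²/11.7 = 86.49/11.7 = 7.3923
D: (6 − 13.5)²/13.5 = 56.25/13.5 = 4.1667
E: (26 − 24.3)²/24.3 = 2.89/24.3 = 0.1189
Sum = 14.056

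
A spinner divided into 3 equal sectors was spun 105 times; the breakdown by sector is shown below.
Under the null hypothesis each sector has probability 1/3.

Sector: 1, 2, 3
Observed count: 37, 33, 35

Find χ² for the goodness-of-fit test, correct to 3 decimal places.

0.229

Under H₀ each category has probability 1/3, so each expected count is 105/3 = 35.
1: (37 − 35)²/35 = 4/35 = 0.1143
2: (33 − 35)²/35 = 4/35 = 0.1143
3: (35 − 35)²/35 = 0/35 = 0.0000
Sum = 0.229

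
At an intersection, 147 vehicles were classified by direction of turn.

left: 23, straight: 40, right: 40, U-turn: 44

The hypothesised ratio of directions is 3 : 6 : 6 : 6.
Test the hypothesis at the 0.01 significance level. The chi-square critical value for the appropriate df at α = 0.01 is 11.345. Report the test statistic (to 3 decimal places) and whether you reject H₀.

Ratio total = 21. Expected counts: 147×3/21 = 21, 147×6/21 = 42, 147×6/21 = 42, 147×6/21 = 42.
χ² = (23−21)²/21 + (40−42)²/42 + (40−42)²/42 + (44−42)²/42
   = 0.1905 + 0.0952 + 0.0952 + 0.0952
Sum = 0.476
df = 3. Since 0.476 < 11.345, we do not reject H₀.

0.476; do not reject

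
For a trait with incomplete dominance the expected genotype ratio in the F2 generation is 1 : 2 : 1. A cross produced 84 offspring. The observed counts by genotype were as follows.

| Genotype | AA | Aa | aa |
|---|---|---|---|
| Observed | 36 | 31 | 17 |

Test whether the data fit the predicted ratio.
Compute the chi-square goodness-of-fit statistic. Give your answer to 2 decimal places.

Ratio total = 4. Expected counts: 84×1/4 = 21, 84×2/4 = 42, 84×1/4 = 21.
cat         O        E   (O−E)²/E
AA         36       21     10.714
Aa         31       42      2.881
aa         17       21      0.762
Sum = 14.36

14.36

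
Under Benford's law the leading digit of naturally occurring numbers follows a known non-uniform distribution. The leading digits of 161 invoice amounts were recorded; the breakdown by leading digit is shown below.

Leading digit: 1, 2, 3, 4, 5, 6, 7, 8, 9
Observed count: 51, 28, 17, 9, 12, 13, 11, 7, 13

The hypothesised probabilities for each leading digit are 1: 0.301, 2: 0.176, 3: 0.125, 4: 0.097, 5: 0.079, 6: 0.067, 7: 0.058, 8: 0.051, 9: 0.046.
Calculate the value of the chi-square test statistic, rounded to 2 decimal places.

8.62

Expected counts E_i = n·p_i: 161×0.301 = 48.461, 161×0.176 = 28.336, 161×0.125 = 20.125, 161×0.097 = 15.617, 161×0.079 = 12.719, 161×0.067 = 10.787, 161×0.058 = 9.338, 161×0.051 = 8.211, 161×0.046 = 7.406.
1: (51 − 48.461)²/48.461 = 6.446521/48.461 = 0.133
2: (28 − 28.336)²/28.336 = 0.112896/28.336 = 0.004
3: (17 − 20.125)²/20.125 = 9.765625/20.125 = 0.485
4: (9 − 15.617)²/15.617 = 43.784689/15.617 = 2.804
5: (12 − 12.719)²/12.719 = 0.516961/12.719 = 0.041
6: (13 − 10.787)²/10.787 = 4.897369/10.787 = 0.454
7: (11 − 9.338)²/9.338 = 2.762244/9.338 = 0.296
8: (7 − 8.211)²/8.211 = 1.466521/8.211 = 0.179
9: (13 − 7.406)²/7.406 = 31.292836/7.406 = 4.225
Sum = 8.62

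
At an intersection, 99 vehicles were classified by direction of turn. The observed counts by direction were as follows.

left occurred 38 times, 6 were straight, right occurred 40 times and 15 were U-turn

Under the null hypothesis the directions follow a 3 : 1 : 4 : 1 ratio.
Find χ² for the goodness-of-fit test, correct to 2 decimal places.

4.85

Ratio total = 9. Expected counts: 99×3/9 = 33, 99×1/9 = 11, 99×4/9 = 44, 99×1/9 = 11.
χ² = (38−33)²/33 + (6−11)²/11 + (40−44)²/44 + (15−11)²/11
   = 0.758 + 2.273 + 0.364 + 1.455
Sum = 4.85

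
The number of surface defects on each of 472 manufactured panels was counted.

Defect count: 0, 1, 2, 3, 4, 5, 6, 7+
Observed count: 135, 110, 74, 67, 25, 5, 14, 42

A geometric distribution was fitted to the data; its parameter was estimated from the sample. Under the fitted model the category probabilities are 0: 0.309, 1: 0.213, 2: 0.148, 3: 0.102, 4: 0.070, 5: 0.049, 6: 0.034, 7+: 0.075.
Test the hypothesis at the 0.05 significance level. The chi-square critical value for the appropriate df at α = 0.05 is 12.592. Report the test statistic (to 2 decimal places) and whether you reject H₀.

26.99; reject

Expected counts E_i = n·p_i: 472×0.309 = 145.848, 472×0.213 = 100.536, 472×0.148 = 69.856, 472×0.102 = 48.144, 472×0.070 = 33.04, 472×0.049 = 23.128, 472×0.034 = 16.048, 472×0.075 = 35.4.
0: (135 − 145.848)²/145.848 = 117.679104/145.848 = 0.807
1: (110 − 100.536)²/100.536 = 89.567296/100.536 = 0.891
2: (74 − 69.856)²/69.856 = 17.172736/69.856 = 0.246
3: (67 − 48.144)²/48.144 = 355.548736/48.144 = 7.385
4: (25 − 33.04)²/33.04 = 64.6416/33.04 = 1.956
5: (5 − 23.128)²/23.128 = 328.624384/23.128 = 14.209
6: (14 − 16.048)²/16.048 = 4.194304/16.048 = 0.261
7+: (42 − 35.4)²/35.4 = 43.56/35.4 = 1.231
Sum = 26.99
df = 6. Since 26.99 > 12.592, we reject H₀.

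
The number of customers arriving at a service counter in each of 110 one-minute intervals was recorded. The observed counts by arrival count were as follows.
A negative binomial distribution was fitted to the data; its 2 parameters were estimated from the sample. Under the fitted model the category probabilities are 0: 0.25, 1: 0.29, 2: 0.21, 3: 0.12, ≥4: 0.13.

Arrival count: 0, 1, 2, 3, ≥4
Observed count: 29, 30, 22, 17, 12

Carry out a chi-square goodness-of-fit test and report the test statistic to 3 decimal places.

Expected counts E_i = n·p_i: 110×0.25 = 27.5, 110×0.29 = 31.9, 110×0.21 = 23.1, 110×0.12 = 13.2, 110×0.13 = 14.3.
χ² = (29−27.5)²/27.5 + (30−31.9)²/31.9 + (22−23.1)²/23.1 + (17−13.2)²/13.2 + (12−14.3)²/14.3
   = 0.0818 + 0.1132 + 0.0524 + 1.0939 + 0.3699
Sum = 1.711

1.711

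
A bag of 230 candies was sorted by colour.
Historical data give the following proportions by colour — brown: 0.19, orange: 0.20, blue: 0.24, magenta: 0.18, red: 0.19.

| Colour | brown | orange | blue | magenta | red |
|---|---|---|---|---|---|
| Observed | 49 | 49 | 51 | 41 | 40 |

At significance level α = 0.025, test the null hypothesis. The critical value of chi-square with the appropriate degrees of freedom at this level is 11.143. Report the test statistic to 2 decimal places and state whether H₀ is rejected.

Expected counts E_i = n·p_i: 230×0.19 = 43.7, 230×0.20 = 46, 230×0.24 = 55.2, 230×0.18 = 41.4, 230×0.19 = 43.7.
cat          O        E   (O−E)²/E
brown       49     43.7      0.643
orange      49       46      0.196
blue        51     55.2      0.320
magenta     41     41.4      0.004
red         40     43.7      0.313
Sum = 1.48
df = 4. Since 1.48 < 11.143, we do not reject H₀.

1.48; do not reject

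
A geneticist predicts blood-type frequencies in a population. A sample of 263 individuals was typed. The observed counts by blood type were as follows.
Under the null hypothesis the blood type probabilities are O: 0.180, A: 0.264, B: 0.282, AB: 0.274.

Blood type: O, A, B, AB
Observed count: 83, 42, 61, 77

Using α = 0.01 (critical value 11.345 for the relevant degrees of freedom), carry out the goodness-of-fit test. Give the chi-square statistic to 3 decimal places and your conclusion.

40.376; reject

Expected counts E_i = n·p_i: 263×0.180 = 47.34, 263×0.264 = 69.432, 263×0.282 = 74.166, 263×0.274 = 72.062.
cat         O        E   (O−E)²/E
O          83    47.34    26.8618
A          42   69.432    10.8382
B          61   74.166     2.3372
AB         77   72.062     0.3384
Sum = 40.376
df = 3. Since 40.376 > 11.345, we reject H₀.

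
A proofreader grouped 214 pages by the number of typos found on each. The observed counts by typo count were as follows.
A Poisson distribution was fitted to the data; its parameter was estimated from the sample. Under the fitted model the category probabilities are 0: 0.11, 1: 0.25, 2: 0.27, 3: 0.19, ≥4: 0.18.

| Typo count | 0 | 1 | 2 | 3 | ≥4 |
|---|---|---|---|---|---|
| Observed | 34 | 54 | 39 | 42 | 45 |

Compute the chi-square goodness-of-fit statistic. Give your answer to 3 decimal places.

Expected counts E_i = n·p_i: 214×0.11 = 23.54, 214×0.25 = 53.5, 214×0.27 = 57.78, 214×0.19 = 40.66, 214×0.18 = 38.52.
χ² = (34−23.54)²/23.54 + (54−53.5)²/53.5 + (39−57.78)²/57.78 + (42−40.66)²/40.66 + (45−38.52)²/38.52
   = 4.6479 + 0.0047 + 6.1040 + 0.0442 + 1.0901
Sum = 11.891

11.891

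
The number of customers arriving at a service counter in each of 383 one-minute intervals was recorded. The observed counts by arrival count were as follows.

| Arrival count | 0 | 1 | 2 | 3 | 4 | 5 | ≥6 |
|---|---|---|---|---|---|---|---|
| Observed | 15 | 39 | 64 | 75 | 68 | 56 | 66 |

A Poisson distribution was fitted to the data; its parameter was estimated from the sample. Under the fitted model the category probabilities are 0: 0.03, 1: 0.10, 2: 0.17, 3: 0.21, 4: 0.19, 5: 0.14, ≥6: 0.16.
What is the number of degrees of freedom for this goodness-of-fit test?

There are k = 7 categories and 1 parameter estimated from the data, so df = 7 − 1 − 1 = 5.

5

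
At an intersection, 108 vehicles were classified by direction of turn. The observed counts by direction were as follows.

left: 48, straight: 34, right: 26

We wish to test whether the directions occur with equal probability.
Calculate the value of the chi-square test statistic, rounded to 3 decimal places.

Under H₀ each category has probability 1/3, so each expected count is 108/3 = 36.
χ² = (48−36)²/36 + (34−36)²/36 + (26−36)²/36
   = 4.0000 + 0.1111 + 2.7778
Sum = 6.889

6.889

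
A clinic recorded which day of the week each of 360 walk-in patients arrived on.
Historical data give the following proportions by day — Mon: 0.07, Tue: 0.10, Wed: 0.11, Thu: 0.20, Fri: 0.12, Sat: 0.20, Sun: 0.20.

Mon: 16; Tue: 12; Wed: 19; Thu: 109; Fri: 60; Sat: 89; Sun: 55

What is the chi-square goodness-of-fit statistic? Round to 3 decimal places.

Expected counts E_i = n·p_i: 360×0.07 = 25.2, 360×0.10 = 36, 360×0.11 = 39.6, 360×0.20 = 72, 360×0.12 = 43.2, 360×0.20 = 72, 360×0.20 = 72.
χ² = (16−25.2)²/25.2 + (12−36)²/36 + (19−39.6)²/39.6 + (109−72)²/72 + (60−43.2)²/43.2 + (89−72)²/72 + (55−72)²/72
   = 3.3587 + 16.0000 + 10.7162 + 19.0139 + 6.5333 + 4.0139 + 4.0139
Sum = 63.650

63.650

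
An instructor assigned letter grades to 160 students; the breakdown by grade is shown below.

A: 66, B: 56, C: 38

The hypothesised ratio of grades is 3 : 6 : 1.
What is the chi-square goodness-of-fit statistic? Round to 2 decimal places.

Ratio total = 10. Expected counts: 160×3/10 = 48, 160×6/10 = 96, 160×1/10 = 16.
A: (66 − 48)²/48 = 324/48 = 6.750
B: (56 − 96)²/96 = 1600/96 = 16.667
C: (38 − 16)²/16 = 484/16 = 30.250
Sum = 53.67

53.67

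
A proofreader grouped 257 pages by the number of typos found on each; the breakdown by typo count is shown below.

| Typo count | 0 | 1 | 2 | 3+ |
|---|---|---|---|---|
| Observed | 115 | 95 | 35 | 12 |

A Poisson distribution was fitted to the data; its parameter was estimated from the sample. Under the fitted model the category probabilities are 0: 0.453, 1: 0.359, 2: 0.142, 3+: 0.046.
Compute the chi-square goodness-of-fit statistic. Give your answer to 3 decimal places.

0.162

Expected counts E_i = n·p_i: 257×0.453 = 116.421, 257×0.359 = 92.263, 257×0.142 = 36.494, 257×0.046 = 11.822.
χ² = (115−116.421)²/116.421 + (95−92.263)²/92.263 + (35−36.494)²/36.494 + (12−11.822)²/11.822
   = 0.0173 + 0.0812 + 0.0612 + 0.0027
Sum = 0.162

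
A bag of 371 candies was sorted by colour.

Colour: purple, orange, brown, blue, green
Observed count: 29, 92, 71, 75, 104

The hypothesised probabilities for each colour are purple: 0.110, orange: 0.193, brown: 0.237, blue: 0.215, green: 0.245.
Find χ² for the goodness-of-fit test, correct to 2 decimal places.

Expected counts E_i = n·p_i: 371×0.110 = 40.81, 371×0.193 = 71.603, 371×0.237 = 87.927, 371×0.215 = 79.765, 371×0.245 = 90.895.
cat         O        E   (O−E)²/E
purple     29    40.81      3.418
orange     92   71.603      5.810
brown      71   87.927      3.259
blue       75   79.765      0.285
green     104   90.895      1.889
Sum = 14.66

14.66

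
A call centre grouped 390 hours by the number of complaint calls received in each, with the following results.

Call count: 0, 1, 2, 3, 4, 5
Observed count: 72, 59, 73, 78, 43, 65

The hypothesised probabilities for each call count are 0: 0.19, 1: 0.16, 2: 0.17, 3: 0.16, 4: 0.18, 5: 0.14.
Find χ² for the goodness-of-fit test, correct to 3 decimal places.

Expected counts E_i = n·p_i: 390×0.19 = 74.1, 390×0.16 = 62.4, 390×0.17 = 66.3, 390×0.16 = 62.4, 390×0.18 = 70.2, 390×0.14 = 54.6.
χ² = (72−74.1)²/74.1 + (59−62.4)²/62.4 + (73−66.3)²/66.3 + (78−62.4)²/62.4 + (43−70.2)²/70.2 + (65−54.6)²/54.6
   = 0.0595 + 0.1853 + 0.6771 + 3.9000 + 10.5390 + 1.9810
Sum = 17.342

17.342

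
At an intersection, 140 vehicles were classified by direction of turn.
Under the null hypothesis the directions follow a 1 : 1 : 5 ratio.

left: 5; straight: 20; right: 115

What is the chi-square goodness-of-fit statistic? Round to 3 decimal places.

Ratio total = 7. Expected counts: 140×1/7 = 20, 140×1/7 = 20, 140×5/7 = 100.
χ² = (5−20)²/20 + (20−20)²/20 + (115−100)²/100
   = 11.2500 + 0.0000 + 2.2500
Sum = 13.500

13.500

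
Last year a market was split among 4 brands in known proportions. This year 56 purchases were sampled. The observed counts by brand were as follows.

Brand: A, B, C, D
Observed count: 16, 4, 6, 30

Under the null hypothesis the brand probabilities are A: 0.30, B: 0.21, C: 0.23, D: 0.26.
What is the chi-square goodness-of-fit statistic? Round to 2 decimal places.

25.21

Expected counts E_i = n·p_i: 56×0.30 = 16.8, 56×0.21 = 11.76, 56×0.23 = 12.88, 56×0.26 = 14.56.
cat         O        E   (O−E)²/E
A          16     16.8      0.038
B           4    11.76      5.121
C           6    12.88      3.675
D          30    14.56     16.373
Sum = 25.21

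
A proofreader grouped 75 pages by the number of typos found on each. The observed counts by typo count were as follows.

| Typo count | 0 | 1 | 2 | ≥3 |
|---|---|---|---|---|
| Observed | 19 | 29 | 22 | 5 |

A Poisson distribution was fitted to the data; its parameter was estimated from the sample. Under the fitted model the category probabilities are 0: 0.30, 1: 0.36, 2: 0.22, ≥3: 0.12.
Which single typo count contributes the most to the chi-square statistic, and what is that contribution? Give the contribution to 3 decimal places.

2, 1.833

Expected counts E_i = n·p_i: 75×0.30 = 22.5, 75×0.36 = 27, 75×0.22 = 16.5, 75×0.12 = 9.
0: (19 − 22.5)²/22.5 = 12.25/22.5 = 0.5444
1: (29 − 27)²/27 = 4/27 = 0.1481
2: (22 − 16.5)²/16.5 = 30.25/16.5 = 1.8333
≥3: (5 − 9)²/9 = 16/9 = 1.7778
The largest term is for 2: 1.833.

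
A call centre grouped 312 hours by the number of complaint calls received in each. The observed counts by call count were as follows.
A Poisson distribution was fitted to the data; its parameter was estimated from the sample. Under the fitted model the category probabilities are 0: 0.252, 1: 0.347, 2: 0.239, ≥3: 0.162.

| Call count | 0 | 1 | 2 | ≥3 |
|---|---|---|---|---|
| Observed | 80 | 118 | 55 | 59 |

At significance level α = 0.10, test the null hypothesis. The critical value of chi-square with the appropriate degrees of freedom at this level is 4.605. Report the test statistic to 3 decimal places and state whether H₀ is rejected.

Expected counts E_i = n·p_i: 312×0.252 = 78.624, 312×0.347 = 108.264, 312×0.239 = 74.568, 312×0.162 = 50.544.
χ² = (80−78.624)²/78.624 + (118−108.264)²/108.264 + (55−74.568)²/74.568 + (59−50.544)²/50.544
   = 0.0241 + 0.8755 + 5.1350 + 1.4147
Sum = 7.449
df = 2. Since 7.449 > 4.605, we reject H₀.

7.449; reject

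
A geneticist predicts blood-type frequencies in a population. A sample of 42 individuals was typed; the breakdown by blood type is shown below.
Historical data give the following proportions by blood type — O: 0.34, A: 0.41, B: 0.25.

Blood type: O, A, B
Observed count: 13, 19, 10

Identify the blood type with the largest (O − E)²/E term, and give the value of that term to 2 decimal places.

A, 0.18

Expected counts E_i = n·p_i: 42×0.34 = 14.28, 42×0.41 = 17.22, 42×0.25 = 10.5.
χ² = (13−14.28)²/14.28 + (19−17.22)²/17.22 + (10−10.5)²/10.5
   = 0.115 + 0.184 + 0.024
The largest term is for A: 0.18.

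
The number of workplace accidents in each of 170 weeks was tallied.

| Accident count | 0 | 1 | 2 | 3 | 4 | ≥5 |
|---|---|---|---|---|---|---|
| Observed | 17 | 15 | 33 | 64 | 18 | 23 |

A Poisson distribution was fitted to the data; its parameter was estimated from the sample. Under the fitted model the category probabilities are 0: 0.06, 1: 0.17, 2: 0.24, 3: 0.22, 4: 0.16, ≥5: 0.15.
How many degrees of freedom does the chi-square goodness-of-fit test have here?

4

There are k = 6 categories and 1 parameter estimated from the data, so df = 6 − 1 − 1 = 4.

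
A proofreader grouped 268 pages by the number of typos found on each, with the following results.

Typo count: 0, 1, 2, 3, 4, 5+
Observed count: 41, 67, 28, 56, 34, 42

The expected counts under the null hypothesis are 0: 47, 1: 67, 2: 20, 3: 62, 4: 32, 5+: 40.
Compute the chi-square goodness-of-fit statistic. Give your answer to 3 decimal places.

4.772

χ² = (41−47)²/47 + (67−67)²/67 + (28−20)²/20 + (56−62)²/62 + (34−32)²/32 + (42−40)²/40
   = 0.7660 + 0.0000 + 3.2000 + 0.5806 + 0.1250 + 0.1000
Sum = 4.772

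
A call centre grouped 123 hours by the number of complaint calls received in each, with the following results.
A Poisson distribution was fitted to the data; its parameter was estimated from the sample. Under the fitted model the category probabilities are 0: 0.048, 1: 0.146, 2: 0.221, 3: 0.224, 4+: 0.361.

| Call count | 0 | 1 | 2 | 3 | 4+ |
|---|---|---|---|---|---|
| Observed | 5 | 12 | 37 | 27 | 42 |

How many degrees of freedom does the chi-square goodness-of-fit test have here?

There are k = 5 categories and 1 parameter estimated from the data, so df = 5 − 1 − 1 = 3.

3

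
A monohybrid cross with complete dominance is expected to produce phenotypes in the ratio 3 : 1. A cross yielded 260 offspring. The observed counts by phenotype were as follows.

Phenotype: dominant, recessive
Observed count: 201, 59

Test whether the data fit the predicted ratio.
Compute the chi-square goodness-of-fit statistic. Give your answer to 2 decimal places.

0.74

Ratio total = 4. Expected counts: 260×3/4 = 195, 260×1/4 = 65.
cat            O        E   (O−E)²/E
dominant     201      195      0.185
recessive     59       65      0.554
Sum = 0.74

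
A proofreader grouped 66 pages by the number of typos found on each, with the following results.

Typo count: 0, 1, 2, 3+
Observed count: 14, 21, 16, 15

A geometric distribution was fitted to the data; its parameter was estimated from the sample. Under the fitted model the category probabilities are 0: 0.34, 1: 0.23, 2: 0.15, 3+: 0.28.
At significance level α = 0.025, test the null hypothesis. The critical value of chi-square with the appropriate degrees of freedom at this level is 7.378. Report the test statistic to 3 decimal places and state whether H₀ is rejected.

9.820; reject

Expected counts E_i = n·p_i: 66×0.34 = 22.44, 66×0.23 = 15.18, 66×0.15 = 9.9, 66×0.28 = 18.48.
cat         O        E   (O−E)²/E
0          14    22.44     3.1744
1          21    15.18     2.2314
2          16      9.9     3.7586
3+         15    18.48     0.6553
Sum = 9.820
df = 2. Since 9.820 > 7.378, we reject H₀.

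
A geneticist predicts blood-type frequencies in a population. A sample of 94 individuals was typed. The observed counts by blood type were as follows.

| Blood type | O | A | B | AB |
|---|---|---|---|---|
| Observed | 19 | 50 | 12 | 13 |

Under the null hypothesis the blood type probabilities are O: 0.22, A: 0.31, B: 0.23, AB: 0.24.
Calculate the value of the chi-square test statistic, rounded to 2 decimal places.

Expected counts E_i = n·p_i: 94×0.22 = 20.68, 94×0.31 = 29.14, 94×0.23 = 21.62, 94×0.24 = 22.56.
cat         O        E   (O−E)²/E
O          19    20.68      0.136
A          50    29.14     14.933
B          12    21.62      4.280
AB         13    22.56      4.051
Sum = 23.40

23.40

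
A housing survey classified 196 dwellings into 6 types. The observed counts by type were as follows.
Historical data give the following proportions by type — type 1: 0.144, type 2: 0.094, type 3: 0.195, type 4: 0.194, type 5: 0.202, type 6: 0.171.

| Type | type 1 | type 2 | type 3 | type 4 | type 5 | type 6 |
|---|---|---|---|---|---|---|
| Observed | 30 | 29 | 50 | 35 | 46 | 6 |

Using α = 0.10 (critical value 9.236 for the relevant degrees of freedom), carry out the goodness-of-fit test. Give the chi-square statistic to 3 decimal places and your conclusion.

Expected counts E_i = n·p_i: 196×0.144 = 28.224, 196×0.094 = 18.424, 196×0.195 = 38.22, 196×0.194 = 38.024, 196×0.202 = 39.592, 196×0.171 = 33.516.
χ² = (30−28.224)²/28.224 + (29−18.424)²/18.424 + (50−38.22)²/38.22 + (35−38.024)²/38.024 + (46−39.592)²/39.592 + (6−33.516)²/33.516
   = 0.1118 + 6.0710 + 3.6308 + 0.2405 + 1.0371 + 22.5901
Sum = 33.681
df = 5. Since 33.681 > 9.236, we reject H₀.

33.681; reject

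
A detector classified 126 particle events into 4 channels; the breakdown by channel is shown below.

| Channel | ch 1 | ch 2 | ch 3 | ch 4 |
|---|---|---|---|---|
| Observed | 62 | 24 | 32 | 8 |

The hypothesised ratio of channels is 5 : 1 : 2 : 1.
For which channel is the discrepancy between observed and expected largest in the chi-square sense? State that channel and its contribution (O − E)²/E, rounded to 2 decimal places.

ch 2, 7.14

Ratio total = 9. Expected counts: 126×5/9 = 70, 126×1/9 = 14, 126×2/9 = 28, 126×1/9 = 14.
ch 1: (62 − 70)²/70 = 64/70 = 0.914
ch 2: (24 − 14)²/14 = 100/14 = 7.143
ch 3: (32 − 28)²/28 = 16/28 = 0.571
ch 4: (8 − 14)²/14 = 36/14 = 2.571
The largest term is for ch 2: 7.14.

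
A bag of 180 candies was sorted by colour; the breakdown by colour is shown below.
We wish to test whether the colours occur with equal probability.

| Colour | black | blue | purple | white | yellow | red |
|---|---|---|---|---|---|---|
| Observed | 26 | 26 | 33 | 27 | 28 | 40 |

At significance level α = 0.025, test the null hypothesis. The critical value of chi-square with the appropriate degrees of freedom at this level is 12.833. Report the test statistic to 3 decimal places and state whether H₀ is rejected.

5.133; do not reject

Expected count for each of the 6 categories: 180/6 = 30.
cat         O        E   (O−E)²/E
black      26       30     0.5333
blue       26       30     0.5333
purple     33       30     0.3000
white      27       30     0.3000
yellow     28       30     0.1333
red        40       30     3.3333
Sum = 5.133
df = 5. Since 5.133 < 12.833, we do not reject H₀.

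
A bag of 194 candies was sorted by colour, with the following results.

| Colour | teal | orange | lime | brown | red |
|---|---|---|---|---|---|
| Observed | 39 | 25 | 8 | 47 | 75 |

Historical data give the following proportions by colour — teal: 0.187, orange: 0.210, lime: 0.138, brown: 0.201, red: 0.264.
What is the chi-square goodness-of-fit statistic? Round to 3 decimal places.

Expected counts E_i = n·p_i: 194×0.187 = 36.278, 194×0.210 = 40.74, 194×0.138 = 26.772, 194×0.201 = 38.994, 194×0.264 = 51.216.
teal: (39 − 36.278)²/36.278 = 7.409284/36.278 = 0.2042
orange: (25 − 40.74)²/40.74 = 247.7476/40.74 = 6.0812
lime: (8 − 26.772)²/26.772 = 352.387984/26.772 = 13.1626
brown: (47 − 38.994)²/38.994 = 64.096036/38.994 = 1.6437
red: (75 − 51.216)²/51.216 = 565.678656/51.216 = 11.0450
Sum = 32.137

32.137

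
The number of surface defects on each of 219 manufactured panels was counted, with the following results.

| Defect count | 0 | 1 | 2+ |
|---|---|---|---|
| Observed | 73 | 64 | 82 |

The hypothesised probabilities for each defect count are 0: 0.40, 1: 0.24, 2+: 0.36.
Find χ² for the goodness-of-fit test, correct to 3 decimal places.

Expected counts E_i = n·p_i: 219×0.40 = 87.6, 219×0.24 = 52.56, 219×0.36 = 78.84.
0: (73 − 87.6)²/87.6 = 213.16/87.6 = 2.4333
1: (64 − 52.56)²/52.56 = 130.8736/52.56 = 2.4900
2+: (82 − 78.84)²/78.84 = 9.9856/78.84 = 0.1267
Sum = 5.050

5.050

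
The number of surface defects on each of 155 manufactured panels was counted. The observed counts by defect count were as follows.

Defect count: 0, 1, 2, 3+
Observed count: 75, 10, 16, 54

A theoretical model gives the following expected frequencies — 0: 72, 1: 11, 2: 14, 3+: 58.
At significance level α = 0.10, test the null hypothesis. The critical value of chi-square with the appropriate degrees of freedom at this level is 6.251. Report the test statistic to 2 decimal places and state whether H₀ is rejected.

0.78; do not reject

0: (75 − 72)²/72 = 9/72 = 0.125
1: (10 − 11)²/11 = 1/11 = 0.091
2: (16 − 14)²/14 = 4/14 = 0.286
3+: (54 − 58)²/58 = 16/58 = 0.276
Sum = 0.78
df = 3. Since 0.78 < 6.251, we do not reject H₀.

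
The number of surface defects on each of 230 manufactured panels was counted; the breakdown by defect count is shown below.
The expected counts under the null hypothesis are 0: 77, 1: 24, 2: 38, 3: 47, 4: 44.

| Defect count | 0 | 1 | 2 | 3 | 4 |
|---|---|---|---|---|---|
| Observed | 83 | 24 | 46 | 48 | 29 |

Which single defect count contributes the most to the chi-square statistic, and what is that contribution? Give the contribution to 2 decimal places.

χ² = (83−77)²/77 + (24−24)²/24 + (46−38)²/38 + (48−47)²/47 + (29−44)²/44
   = 0.468 + 0.000 + 1.684 + 0.021 + 5.114
The largest term is for 4: 5.11.

4, 5.11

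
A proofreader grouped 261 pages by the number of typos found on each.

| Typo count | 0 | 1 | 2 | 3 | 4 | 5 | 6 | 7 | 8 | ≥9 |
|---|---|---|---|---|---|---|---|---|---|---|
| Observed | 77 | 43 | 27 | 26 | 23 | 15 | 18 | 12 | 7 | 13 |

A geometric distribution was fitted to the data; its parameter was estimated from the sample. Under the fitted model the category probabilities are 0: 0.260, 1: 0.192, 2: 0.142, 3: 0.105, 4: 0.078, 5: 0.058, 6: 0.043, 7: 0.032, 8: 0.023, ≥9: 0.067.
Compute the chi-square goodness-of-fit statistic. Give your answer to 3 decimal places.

Expected counts E_i = n·p_i: 261×0.260 = 67.86, 261×0.192 = 50.112, 261×0.142 = 37.062, 261×0.105 = 27.405, 261×0.078 = 20.358, 261×0.058 = 15.138, 261×0.043 = 11.223, 261×0.032 = 8.352, 261×0.023 = 6.003, 261×0.067 = 17.487.
cat         O        E   (O−E)²/E
0          77    67.86     1.2311
1          43   50.112     1.0093
2          27   37.062     2.7317
3          26   27.405     0.0720
4          23   20.358     0.3429
5          15   15.138     0.0013
6          18   11.223     4.0923
7          12    8.352     1.5934
8           7    6.003     0.1656
≥9         13   17.487     1.1513
Sum = 12.391

12.391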